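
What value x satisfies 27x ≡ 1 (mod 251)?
93

gcd(27, 251) = 1, so the inverse exists.
Extended Euclidean algorithm on (251, 27):
251 = 9 × 27 + 8  ⟹  8 = (1)·251 + (-9)·27
27 = 3 × 8 + 3  ⟹  3 = (-3)·251 + (28)·27
8 = 2 × 3 + 2  ⟹  2 = (7)·251 + (-65)·27
3 = 1 × 2 + 1  ⟹  1 = (-10)·251 + (93)·27
So (93)·27 ≡ 1 (mod 251), i.e. 27^(-1) ≡ 93 (mod 251).
Check: 27 × 93 = 2511 ≡ 1 (mod 251)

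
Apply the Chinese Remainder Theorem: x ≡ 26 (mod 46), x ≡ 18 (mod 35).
578

Using Chinese Remainder Theorem:
M = 46 × 35 = 1610
M1 = 35, M2 = 46
y1 = 35^(-1) mod 46 = 25
y2 = 46^(-1) mod 35 = 16
x = (26×35×25 + 18×46×16) mod 1610 = 578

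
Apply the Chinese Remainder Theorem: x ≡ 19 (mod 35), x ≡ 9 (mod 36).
369

Using Chinese Remainder Theorem:
M = 35 × 36 = 1260
M1 = 36, M2 = 35
y1 = 36^(-1) mod 35 = 1
y2 = 35^(-1) mod 36 = 35
x = (19×36×1 + 9×35×35) mod 1260 = 369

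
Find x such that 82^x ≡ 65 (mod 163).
96

Baby-step giant-step with step n = ⌈√163⌉ = 13.
Baby steps 82^j mod 163 (j:value) for j=0..12: 0:1, 1:82, 2:41, 3:102, 4:51, 5:107, 6:135, 7:149, 8:156, 9:78, 10:39, 11:101, 12:132.
Giant-step multiplier: 82^(-13) ≡ 82^(162-13) = 82^149 ≡ 42 (mod 163).
Giant steps γ_i = 65·42^i mod 163: γ_0=65, γ_1=122, γ_2=71, γ_3=48, γ_4=60, γ_5=75, γ_6=53, γ_7=107 (in table at j=5).
x = i·n + j = 7·13 + 5 = 96.
Check: 82^96 ≡ 65 (mod 163).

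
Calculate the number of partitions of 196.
2814570987591

p(n) counts ways to write n as a sum of positive integers (order ignored).
Euler's pentagonal recurrence: p(k) = p(k-1) + p(k-2) - p(k-5) - p(k-7) + p(k-12) + p(k-15) - ... (offsets j(3j∓1)/2, signs ++--, p(0)=1, p(<0)=0).
DP table for k = 0..195: p(0)=1, p(1)=1, p(2)=2, p(3)=3, p(4)=5, p(5)=7, p(6)=11, p(7)=15, p(8)=22, p(9)=30, p(10)=42, p(11)=56, p(12)=77, p(13)=101, p(14)=135, p(15)=176, p(16)=231, p(17)=297, p(18)=385, p(19)=490, p(20)=627, p(21)=792, p(22)=1002, p(23)=1255, p(24)=1575, p(25)=1958, p(26)=2436, p(27)=3010, p(28)=3718, p(29)=4565, p(30)=5604, p(31)=6842, p(32)=8349, p(33)=10143, p(34)=12310, p(35)=14883, p(36)=17977, p(37)=21637, p(38)=26015, p(39)=31185, p(40)=37338, p(41)=44583, p(42)=53174, p(43)=63261, p(44)=75175, p(45)=89134, p(46)=105558, p(47)=124754, p(48)=147273, p(49)=173525, p(50)=204226, p(51)=239943, p(52)=281589, p(53)=329931, p(54)=386155, p(55)=451276, p(56)=526823, p(57)=614154, p(58)=715220, p(59)=831820, p(60)=966467, p(61)=1121505, p(62)=1300156, p(63)=1505499, p(64)=1741630, p(65)=2012558, p(66)=2323520, p(67)=2679689, p(68)=3087735, p(69)=3554345, p(70)=4087968, p(71)=4697205, p(72)=5392783, p(73)=6185689, p(74)=7089500, p(75)=8118264, p(76)=9289091, p(77)=10619863, p(78)=12132164, p(79)=13848650, p(80)=15796476, p(81)=18004327, p(82)=20506255, p(83)=23338469, p(84)=26543660, p(85)=30167357, p(86)=34262962, p(87)=38887673, p(88)=44108109, p(89)=49995925, p(90)=56634173, p(91)=64112359, p(92)=72533807, p(93)=82010177, p(94)=92669720, p(95)=104651419, p(96)=118114304, p(97)=133230930, p(98)=150198136, p(99)=169229875, p(100)=190569292, p(101)=214481126, p(102)=241265379, p(103)=271248950, p(104)=304801365, p(105)=342325709, p(106)=384276336, p(107)=431149389, p(108)=483502844, p(109)=541946240, p(110)=607163746, p(111)=679903203, p(112)=761002156, p(113)=851376628, p(114)=952050665, p(115)=1064144451, p(116)=1188908248, p(117)=1327710076, p(118)=1482074143, p(119)=1653668665, p(120)=1844349560, p(121)=2056148051, p(122)=2291320912, p(123)=2552338241, p(124)=2841940500, p(125)=3163127352, p(126)=3519222692, p(127)=3913864295, p(128)=4351078600, p(129)=4835271870, p(130)=5371315400, p(131)=5964539504, p(132)=6620830889, p(133)=7346629512, p(134)=8149040695, p(135)=9035836076, p(136)=10015581680, p(137)=11097645016, p(138)=12292341831, p(139)=13610949895, p(140)=15065878135, p(141)=16670689208, p(142)=18440293320, p(143)=20390982757, p(144)=22540654445, p(145)=24908858009, p(146)=27517052599, p(147)=30388671978, p(148)=33549419497, p(149)=37027355200, p(150)=40853235313, p(151)=45060624582, p(152)=49686288421, p(153)=54770336324, p(154)=60356673280, p(155)=66493182097, p(156)=73232243759, p(157)=80630964769, p(158)=88751778802, p(159)=97662728555, p(160)=107438159466, p(161)=118159068427, p(162)=129913904637, p(163)=142798995930, p(164)=156919475295, p(165)=172389800255, p(166)=189334822579, p(167)=207890420102, p(168)=228204732751, p(169)=250438925115, p(170)=274768617130, p(171)=301384802048, p(172)=330495499613, p(173)=362326859895, p(174)=397125074750, p(175)=435157697830, p(176)=476715857290, p(177)=522115831195, p(178)=571701605655, p(179)=625846753120, p(180)=684957390936, p(181)=749474411781, p(182)=819876908323, p(183)=896684817527, p(184)=980462880430, p(185)=1071823774337, p(186)=1171432692373, p(187)=1280011042268, p(188)=1398341745571, p(189)=1527273599625, p(190)=1667727404093, p(191)=1820701100652, p(192)=1987276856363, p(193)=2168627105469, p(194)=2366022741845, p(195)=2580840212973.
Final step: p(196) = p(195) + p(194) - p(191) - p(189) + p(184) + p(181) - p(174) - p(170) + p(161) + p(156) - p(145) - p(139) + p(126) + p(119) - p(104) - p(96) + p(79) + p(70) - p(51) - p(41) + p(20) + p(9)
= 2580840212973 + 2366022741845 - 1820701100652 - 1527273599625 + 980462880430 + 749474411781 - 397125074750 - 274768617130 + 118159068427 + 73232243759 - 24908858009 - 13610949895 + 3519222692 + 1653668665 - 304801365 - 118114304 + 13848650 + 4087968 - 239943 - 44583 + 627 + 30
= 2814570987591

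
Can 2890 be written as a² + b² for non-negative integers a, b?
9² + 53² (a=9, b=53)

Factorization: 2890 = 2 × 5 × 17^2
By Fermat: n is sum of two squares iff every prime p ≡ 3 (mod 4) appears to even power.
All primes ≡ 3 (mod 4) appear to even power.
Search a = 0, 1, 2, … for 2890 - a² a perfect square: first hit at a = 9: 2890 - 81 = 2809 = 53².
2890 = 9² + 53² = 81 + 2809 ✓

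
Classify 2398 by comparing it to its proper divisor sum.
deficient

Proper divisors of 2398: sum = 1 + 2 + 11 + 22 + 109 + 218 + 1199 = 1562
Since 1562 < 2398, 2398 is deficient.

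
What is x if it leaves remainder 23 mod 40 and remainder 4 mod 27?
463

Using Chinese Remainder Theorem:
M = 40 × 27 = 1080
M1 = 27, M2 = 40
y1 = 27^(-1) mod 40 = 3
y2 = 40^(-1) mod 27 = 25
x = (23×27×3 + 4×40×25) mod 1080 = 463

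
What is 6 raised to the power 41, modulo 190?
176

Repeated squaring. Binary of 41 = 101001.
6^1 ≡ 6 (mod 190); 6^2 ≡ 36 (mod 190); 6^4 ≡ 156 (mod 190); 6^8 ≡ 16 (mod 190); 6^16 ≡ 66 (mod 190); 6^32 ≡ 176 (mod 190)
6^41 = 6^1 × 6^8 × 6^32 ≡ 176 (mod 190)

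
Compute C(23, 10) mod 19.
0

Using Lucas' theorem:
Write n=23 and k=10 in base 19:
n in base 19: [1, 4]
k in base 19: [0, 10]
C(23,10) mod 19 = ∏ C(n_i, k_i) mod 19
Digit binomials (mod 19): C(1,0) = 1; C(4,10) = 0 (k_i > n_i)
Product: 1 × 0 = 0 ≡ 0 (mod 19)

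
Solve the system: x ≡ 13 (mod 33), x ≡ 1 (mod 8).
145

Using Chinese Remainder Theorem:
M = 33 × 8 = 264
M1 = 8, M2 = 33
y1 = 8^(-1) mod 33 = 29
y2 = 33^(-1) mod 8 = 1
x = (13×8×29 + 1×33×1) mod 264 = 145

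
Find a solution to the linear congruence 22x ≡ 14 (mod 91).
x ≡ 42 (mod 91)

gcd(22, 91) = 1, which divides 14, so solutions exist.
Find 22^(-1) mod 91 by the extended Euclidean algorithm:
91 = 4 × 22 + 3  ⟹  3 = (1)·91 + (-4)·22
22 = 7 × 3 + 1  ⟹  1 = (-7)·91 + (29)·22
So (29)·22 ≡ 1 (mod 91), i.e. 22^(-1) ≡ 29 (mod 91).
x ≡ 29 × 14 = 406 ≡ 42 (mod 91).
Check: 22 × 42 = 924 ≡ 14 (mod 91).
Unique solution: x ≡ 42 (mod 91)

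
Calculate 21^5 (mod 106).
27

Repeated squaring. Binary of 5 = 101.
21^1 ≡ 21 (mod 106); 21^2 ≡ 17 (mod 106); 21^4 ≡ 77 (mod 106)
21^5 = 21^1 × 21^4 ≡ 27 (mod 106)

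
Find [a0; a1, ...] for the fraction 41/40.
[1; 40]

Euclidean algorithm steps:
41 = 1 × 40 + 1
40 = 40 × 1 + 0
Continued fraction: [1; 40]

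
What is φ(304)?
144

304 = 2^4 × 19
φ(n) = n × ∏(1 - 1/p) for each prime p dividing n
φ(304) = 304 × (1 - 1/2) × (1 - 1/19) = 144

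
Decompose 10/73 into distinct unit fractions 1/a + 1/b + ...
1/8 + 1/84 + 1/12264

Greedy algorithm:
10/73: ceiling(73/10) = 8, use 1/8
7/584: ceiling(584/7) = 84, use 1/84
1/12264: ceiling(12264/1) = 12264, use 1/12264
Result: 10/73 = 1/8 + 1/84 + 1/12264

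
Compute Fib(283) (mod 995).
2

Matrix identity: Q^n = [[F_(n+1), F_n], [F_n, F_(n-1)]] with Q = [[1,1],[1,0]].
n = 283 = 100011011₂. Square-and-multiply, entries mod 995:
Q^1 = [[1,1],[1,0]]
Q^2 = (Q^1)² = [[2,1],[1,1]]
Q^4 = (Q^2)² = [[5,3],[3,2]]
Q^8 = (Q^4)² = [[34,21],[21,13]]
Q^17 = (Q^8)²·Q = [[594,602],[602,987]]
Q^35 = (Q^17)²·Q = [[377,830],[830,542]]
Q^70 = (Q^35)² = [[204,600],[600,599]]
Q^141 = (Q^70)²·Q = [[851,631],[631,220]]
Q^283 = (Q^141)²·Q = [[198,2],[2,196]]
F_283 mod 995 = Q^283[0][1] = 2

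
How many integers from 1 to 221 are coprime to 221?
192

221 = 13 × 17
φ(n) = n × ∏(1 - 1/p) for each prime p dividing n
φ(221) = 221 × (1 - 1/13) × (1 - 1/17) = 192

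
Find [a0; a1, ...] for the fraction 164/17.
[9; 1, 1, 1, 5]

Euclidean algorithm steps:
164 = 9 × 17 + 11
17 = 1 × 11 + 6
11 = 1 × 6 + 5
6 = 1 × 5 + 1
5 = 5 × 1 + 0
Continued fraction: [9; 1, 1, 1, 5]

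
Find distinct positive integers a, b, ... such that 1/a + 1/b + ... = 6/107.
1/18 + 1/1926

Greedy algorithm:
6/107: ceiling(107/6) = 18, use 1/18
1/1926: ceiling(1926/1) = 1926, use 1/1926
Result: 6/107 = 1/18 + 1/1926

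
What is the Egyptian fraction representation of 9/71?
1/8 + 1/568

Greedy algorithm:
9/71: ceiling(71/9) = 8, use 1/8
1/568: ceiling(568/1) = 568, use 1/568
Result: 9/71 = 1/8 + 1/568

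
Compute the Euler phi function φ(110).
40

110 = 2 × 5 × 11
φ(n) = n × ∏(1 - 1/p) for each prime p dividing n
φ(110) = 110 × (1 - 1/2) × (1 - 1/5) × (1 - 1/11) = 40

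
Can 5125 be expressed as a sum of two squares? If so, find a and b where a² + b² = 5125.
15² + 70² (a=15, b=70)

Factorization: 5125 = 5^3 × 41
By Fermat: n is sum of two squares iff every prime p ≡ 3 (mod 4) appears to even power.
All primes ≡ 3 (mod 4) appear to even power.
Search a = 0, 1, 2, … for 5125 - a² a perfect square: first hit at a = 15: 5125 - 225 = 4900 = 70².
5125 = 15² + 70² = 225 + 4900 ✓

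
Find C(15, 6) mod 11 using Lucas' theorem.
0

Using Lucas' theorem:
Write n=15 and k=6 in base 11:
n in base 11: [1, 4]
k in base 11: [0, 6]
C(15,6) mod 11 = ∏ C(n_i, k_i) mod 11
Digit binomials (mod 11): C(1,0) = 1; C(4,6) = 0 (k_i > n_i)
Product: 1 × 0 = 0 ≡ 0 (mod 11)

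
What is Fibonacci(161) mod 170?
101

Matrix identity: Q^n = [[F_(n+1), F_n], [F_n, F_(n-1)]] with Q = [[1,1],[1,0]].
n = 161 = 10100001₂. Square-and-multiply, entries mod 170:
Q^1 = [[1,1],[1,0]]
Q^2 = (Q^1)² = [[2,1],[1,1]]
Q^5 = (Q^2)²·Q = [[8,5],[5,3]]
Q^10 = (Q^5)² = [[89,55],[55,34]]
Q^20 = (Q^10)² = [[66,135],[135,101]]
Q^40 = (Q^20)² = [[141,105],[105,36]]
Q^80 = (Q^40)² = [[136,55],[55,81]]
Q^161 = (Q^80)²·Q = [[136,101],[101,35]]
F_161 mod 170 = Q^161[0][1] = 101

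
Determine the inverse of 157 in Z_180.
133

gcd(157, 180) = 1, so the inverse exists.
Extended Euclidean algorithm on (180, 157):
180 = 1 × 157 + 23  ⟹  23 = (1)·180 + (-1)·157
157 = 6 × 23 + 19  ⟹  19 = (-6)·180 + (7)·157
23 = 1 × 19 + 4  ⟹  4 = (7)·180 + (-8)·157
19 = 4 × 4 + 3  ⟹  3 = (-34)·180 + (39)·157
4 = 1 × 3 + 1  ⟹  1 = (41)·180 + (-47)·157
So (-47)·157 ≡ 1 (mod 180), i.e. 157^(-1) ≡ -47 ≡ 133 (mod 180).
Check: 157 × 133 = 20881 ≡ 1 (mod 180)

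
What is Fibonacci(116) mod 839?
132

Matrix identity: Q^n = [[F_(n+1), F_n], [F_n, F_(n-1)]] with Q = [[1,1],[1,0]].
n = 116 = 1110100₂. Square-and-multiply, entries mod 839:
Q^1 = [[1,1],[1,0]]
Q^3 = (Q^1)²·Q = [[3,2],[2,1]]
Q^7 = (Q^3)²·Q = [[21,13],[13,8]]
Q^14 = (Q^7)² = [[610,377],[377,233]]
Q^29 = (Q^14)²·Q = [[591,761],[761,669]]
Q^58 = (Q^29)² = [[468,722],[722,585]]
Q^116 = (Q^58)² = [[310,132],[132,178]]
F_116 mod 839 = Q^116[0][1] = 132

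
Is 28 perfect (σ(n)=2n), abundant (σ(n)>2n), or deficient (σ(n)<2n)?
perfect

Proper divisors of 28: sum = 1 + 2 + 4 + 7 + 14 = 28
Since 28 = 28, 28 is perfect.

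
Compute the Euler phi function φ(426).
140

426 = 2 × 3 × 71
φ(n) = n × ∏(1 - 1/p) for each prime p dividing n
φ(426) = 426 × (1 - 1/2) × (1 - 1/3) × (1 - 1/71) = 140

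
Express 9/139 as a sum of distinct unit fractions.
1/16 + 1/445 + 1/989680

Greedy algorithm:
9/139: ceiling(139/9) = 16, use 1/16
5/2224: ceiling(2224/5) = 445, use 1/445
1/989680: ceiling(989680/1) = 989680, use 1/989680
Result: 9/139 = 1/16 + 1/445 + 1/989680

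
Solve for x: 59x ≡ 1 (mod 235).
4

gcd(59, 235) = 1, so the inverse exists.
Extended Euclidean algorithm on (235, 59):
235 = 3 × 59 + 58  ⟹  58 = (1)·235 + (-3)·59
59 = 1 × 58 + 1  ⟹  1 = (-1)·235 + (4)·59
So (4)·59 ≡ 1 (mod 235), i.e. 59^(-1) ≡ 4 (mod 235).
Check: 59 × 4 = 236 ≡ 1 (mod 235)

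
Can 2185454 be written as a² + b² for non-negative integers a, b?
Not possible

Factorization: 2185454 = 2 × 103^3
By Fermat: n is sum of two squares iff every prime p ≡ 3 (mod 4) appears to even power.
Prime(s) ≡ 3 (mod 4) with odd exponent: [(103, 3)]
Therefore 2185454 cannot be expressed as a² + b².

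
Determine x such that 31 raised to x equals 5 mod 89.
42

Baby-step giant-step with step n = ⌈√89⌉ = 10.
Baby steps 31^j mod 89 (j:value) for j=0..9: 0:1, 1:31, 2:71, 3:65, 4:57, 5:76, 6:42, 7:56, 8:45, 9:60.
Giant-step multiplier: 31^(-10) ≡ 31^(88-10) = 31^78 ≡ 79 (mod 89).
Giant steps γ_i = 5·79^i mod 89: γ_0=5, γ_1=39, γ_2=55, γ_3=73, γ_4=71 (in table at j=2).
x = i·n + j = 4·10 + 2 = 42.
Check: 31^42 ≡ 5 (mod 89).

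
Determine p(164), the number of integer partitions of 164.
156919475295

p(n) counts ways to write n as a sum of positive integers (order ignored).
Euler's pentagonal recurrence: p(k) = p(k-1) + p(k-2) - p(k-5) - p(k-7) + p(k-12) + p(k-15) - ... (offsets j(3j∓1)/2, signs ++--, p(0)=1, p(<0)=0).
DP table for k = 0..163: p(0)=1, p(1)=1, p(2)=2, p(3)=3, p(4)=5, p(5)=7, p(6)=11, p(7)=15, p(8)=22, p(9)=30, p(10)=42, p(11)=56, p(12)=77, p(13)=101, p(14)=135, p(15)=176, p(16)=231, p(17)=297, p(18)=385, p(19)=490, p(20)=627, p(21)=792, p(22)=1002, p(23)=1255, p(24)=1575, p(25)=1958, p(26)=2436, p(27)=3010, p(28)=3718, p(29)=4565, p(30)=5604, p(31)=6842, p(32)=8349, p(33)=10143, p(34)=12310, p(35)=14883, p(36)=17977, p(37)=21637, p(38)=26015, p(39)=31185, p(40)=37338, p(41)=44583, p(42)=53174, p(43)=63261, p(44)=75175, p(45)=89134, p(46)=105558, p(47)=124754, p(48)=147273, p(49)=173525, p(50)=204226, p(51)=239943, p(52)=281589, p(53)=329931, p(54)=386155, p(55)=451276, p(56)=526823, p(57)=614154, p(58)=715220, p(59)=831820, p(60)=966467, p(61)=1121505, p(62)=1300156, p(63)=1505499, p(64)=1741630, p(65)=2012558, p(66)=2323520, p(67)=2679689, p(68)=3087735, p(69)=3554345, p(70)=4087968, p(71)=4697205, p(72)=5392783, p(73)=6185689, p(74)=7089500, p(75)=8118264, p(76)=9289091, p(77)=10619863, p(78)=12132164, p(79)=13848650, p(80)=15796476, p(81)=18004327, p(82)=20506255, p(83)=23338469, p(84)=26543660, p(85)=30167357, p(86)=34262962, p(87)=38887673, p(88)=44108109, p(89)=49995925, p(90)=56634173, p(91)=64112359, p(92)=72533807, p(93)=82010177, p(94)=92669720, p(95)=104651419, p(96)=118114304, p(97)=133230930, p(98)=150198136, p(99)=169229875, p(100)=190569292, p(101)=214481126, p(102)=241265379, p(103)=271248950, p(104)=304801365, p(105)=342325709, p(106)=384276336, p(107)=431149389, p(108)=483502844, p(109)=541946240, p(110)=607163746, p(111)=679903203, p(112)=761002156, p(113)=851376628, p(114)=952050665, p(115)=1064144451, p(116)=1188908248, p(117)=1327710076, p(118)=1482074143, p(119)=1653668665, p(120)=1844349560, p(121)=2056148051, p(122)=2291320912, p(123)=2552338241, p(124)=2841940500, p(125)=3163127352, p(126)=3519222692, p(127)=3913864295, p(128)=4351078600, p(129)=4835271870, p(130)=5371315400, p(131)=5964539504, p(132)=6620830889, p(133)=7346629512, p(134)=8149040695, p(135)=9035836076, p(136)=10015581680, p(137)=11097645016, p(138)=12292341831, p(139)=13610949895, p(140)=15065878135, p(141)=16670689208, p(142)=18440293320, p(143)=20390982757, p(144)=22540654445, p(145)=24908858009, p(146)=27517052599, p(147)=30388671978, p(148)=33549419497, p(149)=37027355200, p(150)=40853235313, p(151)=45060624582, p(152)=49686288421, p(153)=54770336324, p(154)=60356673280, p(155)=66493182097, p(156)=73232243759, p(157)=80630964769, p(158)=88751778802, p(159)=97662728555, p(160)=107438159466, p(161)=118159068427, p(162)=129913904637, p(163)=142798995930.
Final step: p(164) = p(163) + p(162) - p(159) - p(157) + p(152) + p(149) - p(142) - p(138) + p(129) + p(124) - p(113) - p(107) + p(94) + p(87) - p(72) - p(64) + p(47) + p(38) - p(19) - p(9)
= 142798995930 + 129913904637 - 97662728555 - 80630964769 + 49686288421 + 37027355200 - 18440293320 - 12292341831 + 4835271870 + 2841940500 - 851376628 - 431149389 + 92669720 + 38887673 - 5392783 - 1741630 + 124754 + 26015 - 490 - 30
= 156919475295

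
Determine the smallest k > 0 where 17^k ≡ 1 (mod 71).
10

71 is prime, so ord(17) divides φ(71) = 70.
Divisors of 70: 1, 2, 5, 7, 10, 14, 35, 70.
Repeated squaring: 17^1 ≡ 17, 17^2 ≡ 5, 17^4 ≡ 25, 17^8 ≡ 57, 17^16 ≡ 54, 17^32 ≡ 5, 17^64 ≡ 25 (mod 71).
Test 17^d mod 71 for each divisor d in increasing order:
17^1 ≡ 17
17^2 ≡ 5
17^5 = 17^4·17^1 ≡ 70
17^7 = 17^4·17^2·17^1 ≡ 66
17^10 = 17^8·17^2 ≡ 1  ← first divisor giving 1
The order is 10.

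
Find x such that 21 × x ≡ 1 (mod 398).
19

gcd(21, 398) = 1, so the inverse exists.
Extended Euclidean algorithm on (398, 21):
398 = 18 × 21 + 20  ⟹  20 = (1)·398 + (-18)·21
21 = 1 × 20 + 1  ⟹  1 = (-1)·398 + (19)·21
So (19)·21 ≡ 1 (mod 398), i.e. 21^(-1) ≡ 19 (mod 398).
Check: 21 × 19 = 399 ≡ 1 (mod 398)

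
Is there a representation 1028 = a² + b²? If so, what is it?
2² + 32² (a=2, b=32)

Factorization: 1028 = 2^2 × 257
By Fermat: n is sum of two squares iff every prime p ≡ 3 (mod 4) appears to even power.
All primes ≡ 3 (mod 4) appear to even power.
Search a = 0, 1, 2, … for 1028 - a² a perfect square: first hit at a = 2: 1028 - 4 = 1024 = 32².
1028 = 2² + 32² = 4 + 1024 ✓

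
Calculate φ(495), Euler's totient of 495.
240

495 = 3^2 × 5 × 11
φ(n) = n × ∏(1 - 1/p) for each prime p dividing n
φ(495) = 495 × (1 - 1/3) × (1 - 1/5) × (1 - 1/11) = 240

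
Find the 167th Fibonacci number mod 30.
13

Matrix identity: Q^n = [[F_(n+1), F_n], [F_n, F_(n-1)]] with Q = [[1,1],[1,0]].
n = 167 = 10100111₂. Square-and-multiply, entries mod 30:
Q^1 = [[1,1],[1,0]]
Q^2 = (Q^1)² = [[2,1],[1,1]]
Q^5 = (Q^2)²·Q = [[8,5],[5,3]]
Q^10 = (Q^5)² = [[29,25],[25,4]]
Q^20 = (Q^10)² = [[26,15],[15,11]]
Q^41 = (Q^20)²·Q = [[16,1],[1,15]]
Q^83 = (Q^41)²·Q = [[18,17],[17,1]]
Q^167 = (Q^83)²·Q = [[6,13],[13,23]]
F_167 mod 30 = Q^167[0][1] = 13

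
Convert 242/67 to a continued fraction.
[3; 1, 1, 1, 1, 2, 1, 3]

Euclidean algorithm steps:
242 = 3 × 67 + 41
67 = 1 × 41 + 26
41 = 1 × 26 + 15
26 = 1 × 15 + 11
15 = 1 × 11 + 4
11 = 2 × 4 + 3
4 = 1 × 3 + 1
3 = 3 × 1 + 0
Continued fraction: [3; 1, 1, 1, 1, 2, 1, 3]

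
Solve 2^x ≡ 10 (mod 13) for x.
10

Baby-step giant-step with step n = ⌈√13⌉ = 4.
Baby steps 2^j mod 13 (j:value) for j=0..3: 0:1, 1:2, 2:4, 3:8.
Giant-step multiplier: 2^(-4) ≡ 2^(12-4) = 2^8 ≡ 9 (mod 13).
Giant steps γ_i = 10·9^i mod 13: γ_0=10, γ_1=12, γ_2=4 (in table at j=2).
x = i·n + j = 2·4 + 2 = 10.
Check: 2^10 ≡ 10 (mod 13).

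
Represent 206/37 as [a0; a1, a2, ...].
[5; 1, 1, 3, 5]

Euclidean algorithm steps:
206 = 5 × 37 + 21
37 = 1 × 21 + 16
21 = 1 × 16 + 5
16 = 3 × 5 + 1
5 = 5 × 1 + 0
Continued fraction: [5; 1, 1, 3, 5]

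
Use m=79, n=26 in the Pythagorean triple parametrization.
(5565, 4108, 6917)

Euclid's formula: a = m² - n², b = 2mn, c = m² + n²
m = 79, n = 26
a = 79² - 26² = 6241 - 676 = 5565
b = 2 × 79 × 26 = 4108
c = 79² + 26² = 6241 + 676 = 6917
Verification: 5565² + 4108² = 30969225 + 16875664 = 47844889 = 6917² ✓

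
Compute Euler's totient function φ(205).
160

205 = 5 × 41
φ(n) = n × ∏(1 - 1/p) for each prime p dividing n
φ(205) = 205 × (1 - 1/5) × (1 - 1/41) = 160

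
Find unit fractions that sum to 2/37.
1/19 + 1/703

Greedy algorithm:
2/37: ceiling(37/2) = 19, use 1/19
1/703: ceiling(703/1) = 703, use 1/703
Result: 2/37 = 1/19 + 1/703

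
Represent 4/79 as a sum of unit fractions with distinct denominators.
1/20 + 1/1580

Greedy algorithm:
4/79: ceiling(79/4) = 20, use 1/20
1/1580: ceiling(1580/1) = 1580, use 1/1580
Result: 4/79 = 1/20 + 1/1580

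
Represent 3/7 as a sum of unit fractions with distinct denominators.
1/3 + 1/11 + 1/231

Greedy algorithm:
3/7: ceiling(7/3) = 3, use 1/3
2/21: ceiling(21/2) = 11, use 1/11
1/231: ceiling(231/1) = 231, use 1/231
Result: 3/7 = 1/3 + 1/11 + 1/231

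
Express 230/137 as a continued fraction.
[1; 1, 2, 8, 1, 4]

Euclidean algorithm steps:
230 = 1 × 137 + 93
137 = 1 × 93 + 44
93 = 2 × 44 + 5
44 = 8 × 5 + 4
5 = 1 × 4 + 1
4 = 4 × 1 + 0
Continued fraction: [1; 1, 2, 8, 1, 4]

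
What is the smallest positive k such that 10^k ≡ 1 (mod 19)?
18

19 is prime, so ord(10) divides φ(19) = 18.
Divisors of 18: 1, 2, 3, 6, 9, 18.
Repeated squaring: 10^1 ≡ 10, 10^2 ≡ 5, 10^4 ≡ 6, 10^8 ≡ 17, 10^16 ≡ 4 (mod 19).
Test 10^d mod 19 for each divisor d in increasing order:
10^1 ≡ 10
10^2 ≡ 5
10^3 = 10^2·10^1 ≡ 12
10^6 = 10^4·10^2 ≡ 11
10^9 = 10^8·10^1 ≡ 18
10^18 = 10^16·10^2 ≡ 1  ← first divisor giving 1
The order is 18.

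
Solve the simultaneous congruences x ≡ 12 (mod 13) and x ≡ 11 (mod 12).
155

Using Chinese Remainder Theorem:
M = 13 × 12 = 156
M1 = 12, M2 = 13
y1 = 12^(-1) mod 13 = 12
y2 = 13^(-1) mod 12 = 1
x = (12×12×12 + 11×13×1) mod 156 = 155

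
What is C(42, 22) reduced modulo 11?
3

Using Lucas' theorem:
Write n=42 and k=22 in base 11:
n in base 11: [3, 9]
k in base 11: [2, 0]
C(42,22) mod 11 = ∏ C(n_i, k_i) mod 11
Digit binomials (mod 11): C(3,2) = 3; C(9,0) = 1
Product: 3 × 1 = 3 ≡ 3 (mod 11)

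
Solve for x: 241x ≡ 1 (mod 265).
11

gcd(241, 265) = 1, so the inverse exists.
Extended Euclidean algorithm on (265, 241):
265 = 1 × 241 + 24  ⟹  24 = (1)·265 + (-1)·241
241 = 10 × 24 + 1  ⟹  1 = (-10)·265 + (11)·241
So (11)·241 ≡ 1 (mod 265), i.e. 241^(-1) ≡ 11 (mod 265).
Check: 241 × 11 = 2651 ≡ 1 (mod 265)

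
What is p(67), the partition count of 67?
2679689

p(n) counts ways to write n as a sum of positive integers (order ignored).
Euler's pentagonal recurrence: p(k) = p(k-1) + p(k-2) - p(k-5) - p(k-7) + p(k-12) + p(k-15) - ... (offsets j(3j∓1)/2, signs ++--, p(0)=1, p(<0)=0).
DP table for k = 0..66: p(0)=1, p(1)=1, p(2)=2, p(3)=3, p(4)=5, p(5)=7, p(6)=11, p(7)=15, p(8)=22, p(9)=30, p(10)=42, p(11)=56, p(12)=77, p(13)=101, p(14)=135, p(15)=176, p(16)=231, p(17)=297, p(18)=385, p(19)=490, p(20)=627, p(21)=792, p(22)=1002, p(23)=1255, p(24)=1575, p(25)=1958, p(26)=2436, p(27)=3010, p(28)=3718, p(29)=4565, p(30)=5604, p(31)=6842, p(32)=8349, p(33)=10143, p(34)=12310, p(35)=14883, p(36)=17977, p(37)=21637, p(38)=26015, p(39)=31185, p(40)=37338, p(41)=44583, p(42)=53174, p(43)=63261, p(44)=75175, p(45)=89134, p(46)=105558, p(47)=124754, p(48)=147273, p(49)=173525, p(50)=204226, p(51)=239943, p(52)=281589, p(53)=329931, p(54)=386155, p(55)=451276, p(56)=526823, p(57)=614154, p(58)=715220, p(59)=831820, p(60)=966467, p(61)=1121505, p(62)=1300156, p(63)=1505499, p(64)=1741630, p(65)=2012558, p(66)=2323520.
Final step: p(67) = p(66) + p(65) - p(62) - p(60) + p(55) + p(52) - p(45) - p(41) + p(32) + p(27) - p(16) - p(10)
= 2323520 + 2012558 - 1300156 - 966467 + 451276 + 281589 - 89134 - 44583 + 8349 + 3010 - 231 - 42
= 2679689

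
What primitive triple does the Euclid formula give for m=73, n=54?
(2413, 7884, 8245)

Euclid's formula: a = m² - n², b = 2mn, c = m² + n²
m = 73, n = 54
a = 73² - 54² = 5329 - 2916 = 2413
b = 2 × 73 × 54 = 7884
c = 73² + 54² = 5329 + 2916 = 8245
Verification: 2413² + 7884² = 5822569 + 62157456 = 67980025 = 8245² ✓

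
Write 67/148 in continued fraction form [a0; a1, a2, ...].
[0; 2, 4, 1, 3, 1, 2]

Euclidean algorithm steps:
67 = 0 × 148 + 67
148 = 2 × 67 + 14
67 = 4 × 14 + 11
14 = 1 × 11 + 3
11 = 3 × 3 + 2
3 = 1 × 2 + 1
2 = 2 × 1 + 0
Continued fraction: [0; 2, 4, 1, 3, 1, 2]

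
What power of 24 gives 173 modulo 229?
224

Baby-step giant-step with step n = ⌈√229⌉ = 16.
Baby steps 24^j mod 229 (j:value) for j=0..15: 0:1, 1:24, 2:118, 3:84, 4:184, 5:65, 6:186, 7:113, 8:193, 9:52, 10:103, 11:182, 12:17, 13:179, 14:174, 15:54.
Giant-step multiplier: 24^(-16) ≡ 24^(228-16) = 24^212 ≡ 91 (mod 229).
Giant steps γ_i = 173·91^i mod 229: γ_0=173, γ_1=171, γ_2=218, γ_3=144, γ_4=51, γ_5=61, γ_6=55, γ_7=196, γ_8=203, γ_9=153, γ_10=183, γ_11=165, γ_12=130, γ_13=151, γ_14=1 (in table at j=0).
x = i·n + j = 14·16 + 0 = 224.
Check: 24^224 ≡ 173 (mod 229).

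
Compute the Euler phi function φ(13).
12

13 = 13
φ(n) = n × ∏(1 - 1/p) for each prime p dividing n
φ(13) = 13 × (1 - 1/13) = 12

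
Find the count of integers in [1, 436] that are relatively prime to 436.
216

436 = 2^2 × 109
φ(n) = n × ∏(1 - 1/p) for each prime p dividing n
φ(436) = 436 × (1 - 1/2) × (1 - 1/109) = 216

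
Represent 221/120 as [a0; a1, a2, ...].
[1; 1, 5, 3, 6]

Euclidean algorithm steps:
221 = 1 × 120 + 101
120 = 1 × 101 + 19
101 = 5 × 19 + 6
19 = 3 × 6 + 1
6 = 6 × 1 + 0
Continued fraction: [1; 1, 5, 3, 6]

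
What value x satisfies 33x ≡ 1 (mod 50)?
47

gcd(33, 50) = 1, so the inverse exists.
Extended Euclidean algorithm on (50, 33):
50 = 1 × 33 + 17  ⟹  17 = (1)·50 + (-1)·33
33 = 1 × 17 + 16  ⟹  16 = (-1)·50 + (2)·33
17 = 1 × 16 + 1  ⟹  1 = (2)·50 + (-3)·33
So (-3)·33 ≡ 1 (mod 50), i.e. 33^(-1) ≡ -3 ≡ 47 (mod 50).
Check: 33 × 47 = 1551 ≡ 1 (mod 50)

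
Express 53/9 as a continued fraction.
[5; 1, 8]

Euclidean algorithm steps:
53 = 5 × 9 + 8
9 = 1 × 8 + 1
8 = 8 × 1 + 0
Continued fraction: [5; 1, 8]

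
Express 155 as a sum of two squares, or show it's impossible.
Not possible

Factorization: 155 = 5 × 31
By Fermat: n is sum of two squares iff every prime p ≡ 3 (mod 4) appears to even power.
Prime(s) ≡ 3 (mod 4) with odd exponent: [(31, 1)]
Therefore 155 cannot be expressed as a² + b².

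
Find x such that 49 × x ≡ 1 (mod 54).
43

gcd(49, 54) = 1, so the inverse exists.
Extended Euclidean algorithm on (54, 49):
54 = 1 × 49 + 5  ⟹  5 = (1)·54 + (-1)·49
49 = 9 × 5 + 4  ⟹  4 = (-9)·54 + (10)·49
5 = 1 × 4 + 1  ⟹  1 = (10)·54 + (-11)·49
So (-11)·49 ≡ 1 (mod 54), i.e. 49^(-1) ≡ -11 ≡ 43 (mod 54).
Check: 49 × 43 = 2107 ≡ 1 (mod 54)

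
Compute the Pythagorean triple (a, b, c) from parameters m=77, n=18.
(5605, 2772, 6253)

Euclid's formula: a = m² - n², b = 2mn, c = m² + n²
m = 77, n = 18
a = 77² - 18² = 5929 - 324 = 5605
b = 2 × 77 × 18 = 2772
c = 77² + 18² = 5929 + 324 = 6253
Verification: 5605² + 2772² = 31416025 + 7683984 = 39100009 = 6253² ✓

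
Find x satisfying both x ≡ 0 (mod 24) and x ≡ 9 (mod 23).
216

Using Chinese Remainder Theorem:
M = 24 × 23 = 552
M1 = 23, M2 = 24
y1 = 23^(-1) mod 24 = 23
y2 = 24^(-1) mod 23 = 1
x = (0×23×23 + 9×24×1) mod 552 = 216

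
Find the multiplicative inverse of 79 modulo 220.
39

gcd(79, 220) = 1, so the inverse exists.
Extended Euclidean algorithm on (220, 79):
220 = 2 × 79 + 62  ⟹  62 = (1)·220 + (-2)·79
79 = 1 × 62 + 17  ⟹  17 = (-1)·220 + (3)·79
62 = 3 × 17 + 11  ⟹  11 = (4)·220 + (-11)·79
17 = 1 × 11 + 6  ⟹  6 = (-5)·220 + (14)·79
11 = 1 × 6 + 5  ⟹  5 = (9)·220 + (-25)·79
6 = 1 × 5 + 1  ⟹  1 = (-14)·220 + (39)·79
So (39)·79 ≡ 1 (mod 220), i.e. 79^(-1) ≡ 39 (mod 220).
Check: 79 × 39 = 3081 ≡ 1 (mod 220)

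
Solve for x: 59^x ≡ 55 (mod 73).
40

Baby-step giant-step with step n = ⌈√73⌉ = 9.
Baby steps 59^j mod 73 (j:value) for j=0..8: 0:1, 1:59, 2:50, 3:30, 4:18, 5:40, 6:24, 7:29, 8:32.
Giant-step multiplier: 59^(-9) ≡ 59^(72-9) = 59^63 ≡ 51 (mod 73).
Giant steps γ_i = 55·51^i mod 73: γ_0=55, γ_1=31, γ_2=48, γ_3=39, γ_4=18 (in table at j=4).
x = i·n + j = 4·9 + 4 = 40.
Check: 59^40 ≡ 55 (mod 73).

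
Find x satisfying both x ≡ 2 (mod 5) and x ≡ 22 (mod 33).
22

Using Chinese Remainder Theorem:
M = 5 × 33 = 165
M1 = 33, M2 = 5
y1 = 33^(-1) mod 5 = 2
y2 = 5^(-1) mod 33 = 20
x = (2×33×2 + 22×5×20) mod 165 = 22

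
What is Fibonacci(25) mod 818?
587

Matrix identity: Q^n = [[F_(n+1), F_n], [F_n, F_(n-1)]] with Q = [[1,1],[1,0]].
n = 25 = 11001₂. Square-and-multiply, entries mod 818:
Q^1 = [[1,1],[1,0]]
Q^3 = (Q^1)²·Q = [[3,2],[2,1]]
Q^6 = (Q^3)² = [[13,8],[8,5]]
Q^12 = (Q^6)² = [[233,144],[144,89]]
Q^25 = (Q^12)²·Q = [[329,587],[587,560]]
F_25 mod 818 = Q^25[0][1] = 587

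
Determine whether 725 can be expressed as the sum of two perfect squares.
7² + 26² (a=7, b=26)

Factorization: 725 = 5^2 × 29
By Fermat: n is sum of two squares iff every prime p ≡ 3 (mod 4) appears to even power.
All primes ≡ 3 (mod 4) appear to even power.
Search a = 0, 1, 2, … for 725 - a² a perfect square: first hit at a = 7: 725 - 49 = 676 = 26².
725 = 7² + 26² = 49 + 676 ✓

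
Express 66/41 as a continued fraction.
[1; 1, 1, 1, 1, 3, 2]

Euclidean algorithm steps:
66 = 1 × 41 + 25
41 = 1 × 25 + 16
25 = 1 × 16 + 9
16 = 1 × 9 + 7
9 = 1 × 7 + 2
7 = 3 × 2 + 1
2 = 2 × 1 + 0
Continued fraction: [1; 1, 1, 1, 1, 3, 2]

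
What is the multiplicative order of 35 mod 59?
29

59 is prime, so ord(35) divides φ(59) = 58.
Divisors of 58: 1, 2, 29, 58.
Repeated squaring: 35^1 ≡ 35, 35^2 ≡ 45, 35^4 ≡ 19, 35^8 ≡ 7, 35^16 ≡ 49, 35^32 ≡ 41 (mod 59).
Test 35^d mod 59 for each divisor d in increasing order:
35^1 ≡ 35
35^2 ≡ 45
35^29 = 35^16·35^8·35^4·35^1 ≡ 1  ← first divisor giving 1
The order is 29.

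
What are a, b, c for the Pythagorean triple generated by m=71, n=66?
(685, 9372, 9397)

Euclid's formula: a = m² - n², b = 2mn, c = m² + n²
m = 71, n = 66
a = 71² - 66² = 5041 - 4356 = 685
b = 2 × 71 × 66 = 9372
c = 71² + 66² = 5041 + 4356 = 9397
Verification: 685² + 9372² = 469225 + 87834384 = 88303609 = 9397² ✓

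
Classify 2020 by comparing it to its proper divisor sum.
abundant

Proper divisors of 2020: sum = 1 + 2 + 4 + 5 + 10 + 20 + 101 + 202 + 404 + 505 + 1010 = 2264
Since 2264 > 2020, 2020 is abundant.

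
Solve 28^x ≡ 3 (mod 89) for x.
81

Baby-step giant-step with step n = ⌈√89⌉ = 10.
Baby steps 28^j mod 89 (j:value) for j=0..9: 0:1, 1:28, 2:72, 3:58, 4:22, 5:82, 6:71, 7:30, 8:39, 9:24.
Giant-step multiplier: 28^(-10) ≡ 28^(88-10) = 28^78 ≡ 20 (mod 89).
Giant steps γ_i = 3·20^i mod 89: γ_0=3, γ_1=60, γ_2=43, γ_3=59, γ_4=23, γ_5=15, γ_6=33, γ_7=37, γ_8=28 (in table at j=1).
x = i·n + j = 8·10 + 1 = 81.
Check: 28^81 ≡ 3 (mod 89).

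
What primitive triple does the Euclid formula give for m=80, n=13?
(6231, 2080, 6569)

Euclid's formula: a = m² - n², b = 2mn, c = m² + n²
m = 80, n = 13
a = 80² - 13² = 6400 - 169 = 6231
b = 2 × 80 × 13 = 2080
c = 80² + 13² = 6400 + 169 = 6569
Verification: 6231² + 2080² = 38825361 + 4326400 = 43151761 = 6569² ✓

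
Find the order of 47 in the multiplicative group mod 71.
70

71 is prime, so ord(47) divides φ(71) = 70.
Divisors of 70: 1, 2, 5, 7, 10, 14, 35, 70.
Repeated squaring: 47^1 ≡ 47, 47^2 ≡ 8, 47^4 ≡ 64, 47^8 ≡ 49, 47^16 ≡ 58, 47^32 ≡ 27, 47^64 ≡ 19 (mod 71).
Test 47^d mod 71 for each divisor d in increasing order:
47^1 ≡ 47
47^2 ≡ 8
47^5 = 47^4·47^1 ≡ 26
47^7 = 47^4·47^2·47^1 ≡ 66
47^10 = 47^8·47^2 ≡ 37
47^14 = 47^8·47^4·47^2 ≡ 25
47^35 = 47^32·47^2·47^1 ≡ 70
47^70 = 47^64·47^4·47^2 ≡ 1  ← first divisor giving 1
The order is 70.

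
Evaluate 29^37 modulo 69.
8

Repeated squaring. Binary of 37 = 100101.
29^1 ≡ 29 (mod 69); 29^2 ≡ 13 (mod 69); 29^4 ≡ 31 (mod 69); 29^8 ≡ 64 (mod 69); 29^16 ≡ 25 (mod 69); 29^32 ≡ 4 (mod 69)
29^37 = 29^1 × 29^4 × 29^32 ≡ 8 (mod 69)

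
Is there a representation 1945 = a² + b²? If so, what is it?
3² + 44² (a=3, b=44)

Factorization: 1945 = 5 × 389
By Fermat: n is sum of two squares iff every prime p ≡ 3 (mod 4) appears to even power.
All primes ≡ 3 (mod 4) appear to even power.
Search a = 0, 1, 2, … for 1945 - a² a perfect square: first hit at a = 3: 1945 - 9 = 1936 = 44².
1945 = 3² + 44² = 9 + 1936 ✓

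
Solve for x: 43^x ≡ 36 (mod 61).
38

Baby-step giant-step with step n = ⌈√61⌉ = 8.
Baby steps 43^j mod 61 (j:value) for j=0..7: 0:1, 1:43, 2:19, 3:24, 4:56, 5:29, 6:27, 7:2.
Giant-step multiplier: 43^(-8) ≡ 43^(60-8) = 43^52 ≡ 22 (mod 61).
Giant steps γ_i = 36·22^i mod 61: γ_0=36, γ_1=60, γ_2=39, γ_3=4, γ_4=27 (in table at j=6).
x = i·n + j = 4·8 + 6 = 38.
Check: 43^38 ≡ 36 (mod 61).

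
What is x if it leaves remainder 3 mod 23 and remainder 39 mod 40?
279

Using Chinese Remainder Theorem:
M = 23 × 40 = 920
M1 = 40, M2 = 23
y1 = 40^(-1) mod 23 = 19
y2 = 23^(-1) mod 40 = 7
x = (3×40×19 + 39×23×7) mod 920 = 279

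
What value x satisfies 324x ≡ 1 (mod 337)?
311

gcd(324, 337) = 1, so the inverse exists.
Extended Euclidean algorithm on (337, 324):
337 = 1 × 324 + 13  ⟹  13 = (1)·337 + (-1)·324
324 = 24 × 13 + 12  ⟹  12 = (-24)·337 + (25)·324
13 = 1 × 12 + 1  ⟹  1 = (25)·337 + (-26)·324
So (-26)·324 ≡ 1 (mod 337), i.e. 324^(-1) ≡ -26 ≡ 311 (mod 337).
Check: 324 × 311 = 100764 ≡ 1 (mod 337)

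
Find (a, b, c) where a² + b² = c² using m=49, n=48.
(97, 4704, 4705)

Euclid's formula: a = m² - n², b = 2mn, c = m² + n²
m = 49, n = 48
a = 49² - 48² = 2401 - 2304 = 97
b = 2 × 49 × 48 = 4704
c = 49² + 48² = 2401 + 2304 = 4705
Verification: 97² + 4704² = 9409 + 22127616 = 22137025 = 4705² ✓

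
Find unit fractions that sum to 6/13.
1/3 + 1/8 + 1/312

Greedy algorithm:
6/13: ceiling(13/6) = 3, use 1/3
5/39: ceiling(39/5) = 8, use 1/8
1/312: ceiling(312/1) = 312, use 1/312
Result: 6/13 = 1/3 + 1/8 + 1/312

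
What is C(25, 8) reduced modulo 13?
1

Using Lucas' theorem:
Write n=25 and k=8 in base 13:
n in base 13: [1, 12]
k in base 13: [0, 8]
C(25,8) mod 13 = ∏ C(n_i, k_i) mod 13
Digit binomials (mod 13): C(1,0) = 1; C(12,8) = 495 ≡ 1
Product: 1 × 1 = 1 ≡ 1 (mod 13)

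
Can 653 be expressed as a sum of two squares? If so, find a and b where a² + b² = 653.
13² + 22² (a=13, b=22)

Factorization: 653 = 653
By Fermat: n is sum of two squares iff every prime p ≡ 3 (mod 4) appears to even power.
All primes ≡ 3 (mod 4) appear to even power.
Search a = 0, 1, 2, … for 653 - a² a perfect square: first hit at a = 13: 653 - 169 = 484 = 22².
653 = 13² + 22² = 169 + 484 ✓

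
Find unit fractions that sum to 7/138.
1/20 + 1/1380

Greedy algorithm:
7/138: ceiling(138/7) = 20, use 1/20
1/1380: ceiling(1380/1) = 1380, use 1/1380
Result: 7/138 = 1/20 + 1/1380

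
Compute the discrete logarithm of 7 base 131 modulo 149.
82

Baby-step giant-step with step n = ⌈√149⌉ = 13.
Baby steps 131^j mod 149 (j:value) for j=0..12: 0:1, 1:131, 2:26, 3:128, 4:80, 5:50, 6:143, 7:108, 8:142, 9:126, 10:116, 11:147, 12:36.
Giant-step multiplier: 131^(-13) ≡ 131^(148-13) = 131^135 ≡ 106 (mod 149).
Giant steps γ_i = 7·106^i mod 149: γ_0=7, γ_1=146, γ_2=129, γ_3=115, γ_4=121, γ_5=12, γ_6=80 (in table at j=4).
x = i·n + j = 6·13 + 4 = 82.
Check: 131^82 ≡ 7 (mod 149).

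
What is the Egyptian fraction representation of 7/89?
1/13 + 1/579 + 1/669903

Greedy algorithm:
7/89: ceiling(89/7) = 13, use 1/13
2/1157: ceiling(1157/2) = 579, use 1/579
1/669903: ceiling(669903/1) = 669903, use 1/669903
Result: 7/89 = 1/13 + 1/579 + 1/669903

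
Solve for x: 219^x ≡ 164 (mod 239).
63

Baby-step giant-step with step n = ⌈√239⌉ = 16.
Baby steps 219^j mod 239 (j:value) for j=0..15: 0:1, 1:219, 2:161, 3:126, 4:109, 5:210, 6:102, 7:111, 8:170, 9:185, 10:124, 11:149, 12:127, 13:89, 14:132, 15:228.
Giant-step multiplier: 219^(-16) ≡ 219^(238-16) = 219^222 ≡ 88 (mod 239).
Giant steps γ_i = 164·88^i mod 239: γ_0=164, γ_1=92, γ_2=209, γ_3=228 (in table at j=15).
x = i·n + j = 3·16 + 15 = 63.
Check: 219^63 ≡ 164 (mod 239).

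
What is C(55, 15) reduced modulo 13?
12

Using Lucas' theorem:
Write n=55 and k=15 in base 13:
n in base 13: [4, 3]
k in base 13: [1, 2]
C(55,15) mod 13 = ∏ C(n_i, k_i) mod 13
Digit binomials (mod 13): C(4,1) = 4; C(3,2) = 3
Product: 4 × 3 = 12 ≡ 12 (mod 13)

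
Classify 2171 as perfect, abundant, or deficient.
deficient

Proper divisors of 2171: sum = 1 + 13 + 167 = 181
Since 181 < 2171, 2171 is deficient.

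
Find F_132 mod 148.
80

Matrix identity: Q^n = [[F_(n+1), F_n], [F_n, F_(n-1)]] with Q = [[1,1],[1,0]].
n = 132 = 10000100₂. Square-and-multiply, entries mod 148:
Q^1 = [[1,1],[1,0]]
Q^2 = (Q^1)² = [[2,1],[1,1]]
Q^4 = (Q^2)² = [[5,3],[3,2]]
Q^8 = (Q^4)² = [[34,21],[21,13]]
Q^16 = (Q^8)² = [[117,99],[99,18]]
Q^33 = (Q^16)²·Q = [[3,106],[106,45]]
Q^66 = (Q^33)² = [[145,56],[56,89]]
Q^132 = (Q^66)² = [[37,80],[80,105]]
F_132 mod 148 = Q^132[0][1] = 80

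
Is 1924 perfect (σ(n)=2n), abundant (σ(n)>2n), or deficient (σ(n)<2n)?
deficient

Proper divisors of 1924: sum = 1 + 2 + 4 + 13 + 26 + 37 + 52 + 74 + 148 + 481 + 962 = 1800
Since 1800 < 1924, 1924 is deficient.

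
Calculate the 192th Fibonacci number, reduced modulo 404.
80

Matrix identity: Q^n = [[F_(n+1), F_n], [F_n, F_(n-1)]] with Q = [[1,1],[1,0]].
n = 192 = 11000000₂. Square-and-multiply, entries mod 404:
Q^1 = [[1,1],[1,0]]
Q^3 = (Q^1)²·Q = [[3,2],[2,1]]
Q^6 = (Q^3)² = [[13,8],[8,5]]
Q^12 = (Q^6)² = [[233,144],[144,89]]
Q^24 = (Q^12)² = [[285,312],[312,377]]
Q^48 = (Q^24)² = [[1,100],[100,305]]
Q^96 = (Q^48)² = [[305,300],[300,5]]
Q^192 = (Q^96)² = [[13,80],[80,337]]
F_192 mod 404 = Q^192[0][1] = 80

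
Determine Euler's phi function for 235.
184

235 = 5 × 47
φ(n) = n × ∏(1 - 1/p) for each prime p dividing n
φ(235) = 235 × (1 - 1/5) × (1 - 1/47) = 184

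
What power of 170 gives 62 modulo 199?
18

Baby-step giant-step with step n = ⌈√199⌉ = 15.
Baby steps 170^j mod 199 (j:value) for j=0..14: 0:1, 1:170, 2:45, 3:88, 4:35, 5:179, 6:182, 7:95, 8:31, 9:96, 10:2, 11:141, 12:90, 13:176, 14:70.
Giant-step multiplier: 170^(-15) ≡ 170^(198-15) = 170^183 ≡ 194 (mod 199).
Giant steps γ_i = 62·194^i mod 199: γ_0=62, γ_1=88 (in table at j=3).
x = i·n + j = 1·15 + 3 = 18.
Check: 170^18 ≡ 62 (mod 199).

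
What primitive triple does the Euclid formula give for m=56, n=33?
(2047, 3696, 4225)

Euclid's formula: a = m² - n², b = 2mn, c = m² + n²
m = 56, n = 33
a = 56² - 33² = 3136 - 1089 = 2047
b = 2 × 56 × 33 = 3696
c = 56² + 33² = 3136 + 1089 = 4225
Verification: 2047² + 3696² = 4190209 + 13660416 = 17850625 = 4225² ✓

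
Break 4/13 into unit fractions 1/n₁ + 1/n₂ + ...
1/4 + 1/18 + 1/468

Greedy algorithm:
4/13: ceiling(13/4) = 4, use 1/4
3/52: ceiling(52/3) = 18, use 1/18
1/468: ceiling(468/1) = 468, use 1/468
Result: 4/13 = 1/4 + 1/18 + 1/468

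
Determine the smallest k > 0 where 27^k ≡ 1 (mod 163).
54

163 is prime, so ord(27) divides φ(163) = 162.
Divisors of 162: 1, 2, 3, 6, 9, 18, 27, 54, 81, 162.
Repeated squaring: 27^1 ≡ 27, 27^2 ≡ 77, 27^4 ≡ 61, 27^8 ≡ 135, 27^16 ≡ 132, 27^32 ≡ 146, 27^64 ≡ 126, 27^128 ≡ 65 (mod 163).
Test 27^d mod 163 for each divisor d in increasing order:
27^1 ≡ 27
27^2 ≡ 77
27^3 = 27^2·27^1 ≡ 123
27^6 = 27^4·27^2 ≡ 133
27^9 = 27^8·27^1 ≡ 59
27^18 = 27^16·27^2 ≡ 58
27^27 = 27^16·27^8·27^2·27^1 ≡ 162
27^54 = 27^32·27^16·27^4·27^2 ≡ 1  ← first divisor giving 1
The order is 54.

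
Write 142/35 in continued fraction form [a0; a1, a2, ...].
[4; 17, 2]

Euclidean algorithm steps:
142 = 4 × 35 + 2
35 = 17 × 2 + 1
2 = 2 × 1 + 0
Continued fraction: [4; 17, 2]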